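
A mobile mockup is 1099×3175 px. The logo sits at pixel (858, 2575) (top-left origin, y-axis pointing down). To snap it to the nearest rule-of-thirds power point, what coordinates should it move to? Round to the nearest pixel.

x = 733 px, y = 2117 px

Third lines: x ∈ {366, 733}, y ∈ {1058, 2117}.
858 is closer to x = 733; 2575 is closer to y = 2117.
So the nearest intersection is the lower-right power point.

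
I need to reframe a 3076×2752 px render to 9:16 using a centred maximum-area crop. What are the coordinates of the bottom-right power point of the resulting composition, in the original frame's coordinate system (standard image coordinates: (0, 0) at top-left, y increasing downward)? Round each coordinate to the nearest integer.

x = 1796 px, y = 1835 px

3076/2752 > 9/16, so the 9:16 crop keeps the full height 2752 and trims width to 2752 × 9/16 = 1548.00 px.
Left offset = (3076 − 1548.00)/2 = 764.00 px; top offset = 0.
Bottom-right is two-thirds across and two-thirds down within the crop:
x = 764.00 + 2 × 1548.00/3 ≈ 1796; y = 0.00 + 2 × 2752.00/3 ≈ 1835.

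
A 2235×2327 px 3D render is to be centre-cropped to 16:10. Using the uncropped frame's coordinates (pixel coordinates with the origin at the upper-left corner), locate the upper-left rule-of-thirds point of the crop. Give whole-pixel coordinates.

x = 745 px, y = 931 px

2235/2327 < 16/10, so the 16:10 crop keeps the full width 2235 and trims height to 2235 × 10/16 = 1396.88 px.
Top offset = (2327 − 1396.88)/2 = 465.06 px; left offset = 0.
Upper-left is one-third across and one-third down within the crop:
x = 0.00 + 1 × 2235.00/3 ≈ 745; y = 465.06 + 1 × 1396.88/3 ≈ 931.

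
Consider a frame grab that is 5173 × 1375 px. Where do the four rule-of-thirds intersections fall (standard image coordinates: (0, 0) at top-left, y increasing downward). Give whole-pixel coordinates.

One third of 5173 is 1724.33; one third of 1375 is 458.33.
Vertical third lines at x = 1724 and x = 3449; horizontal third lines at y = 458 and y = 917.

(1724, 458), (3449, 458), (1724, 917), (3449, 917)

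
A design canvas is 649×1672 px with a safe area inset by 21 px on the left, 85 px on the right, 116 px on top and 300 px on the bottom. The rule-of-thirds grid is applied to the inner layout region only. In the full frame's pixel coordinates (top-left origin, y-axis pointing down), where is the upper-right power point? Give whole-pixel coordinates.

x = 383 px, y = 535 px

Content width = 649 − 21 − 85 = 543 px; content height = 1672 − 116 − 300 = 1256 px.
Upper-right is two-thirds across and one-third down within the inner layout region.
x = 21 + 2 × 543/3 = 21 + 362.00 ≈ 383
y = 116 + 1 × 1256/3 = 116 + 418.67 ≈ 535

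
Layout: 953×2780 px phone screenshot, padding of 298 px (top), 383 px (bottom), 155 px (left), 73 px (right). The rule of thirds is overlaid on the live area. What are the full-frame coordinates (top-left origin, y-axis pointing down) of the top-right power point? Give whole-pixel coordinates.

Content width = 953 − 155 − 73 = 725 px; content height = 2780 − 298 − 383 = 2099 px.
Top-right is two-thirds across and one-third down within the live area.
x = 155 + 2 × 725/3 = 155 + 483.33 ≈ 638
y = 298 + 1 × 2099/3 = 298 + 699.67 ≈ 998

x = 638 px, y = 998 px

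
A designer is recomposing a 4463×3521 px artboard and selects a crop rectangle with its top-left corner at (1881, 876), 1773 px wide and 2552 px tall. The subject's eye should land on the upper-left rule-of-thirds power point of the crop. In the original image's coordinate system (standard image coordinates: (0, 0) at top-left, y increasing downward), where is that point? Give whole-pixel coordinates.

x = 2472 px, y = 1727 px

One third of the crop width 1773 is 591.00 px.
One third of the crop height 2552 is 850.67 px.
The upper-left point is one-third across and one-third down within the crop:
x = 1881 + 1 × 591.00 ≈ 2472; y = 876 + 1 × 850.67 ≈ 1727.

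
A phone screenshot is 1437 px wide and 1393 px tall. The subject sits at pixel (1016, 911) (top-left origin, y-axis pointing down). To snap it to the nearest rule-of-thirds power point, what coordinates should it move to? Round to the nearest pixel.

x = 958 px, y = 929 px

Third lines: x ∈ {479, 958}, y ∈ {464, 929}.
1016 is closer to x = 958; 911 is closer to y = 929.
So the nearest intersection is the lower-right power point.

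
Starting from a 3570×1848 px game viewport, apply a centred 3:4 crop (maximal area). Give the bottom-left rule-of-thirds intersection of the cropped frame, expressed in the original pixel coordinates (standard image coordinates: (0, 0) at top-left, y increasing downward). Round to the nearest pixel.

x = 1554 px, y = 1232 px

3570/1848 > 3/4, so the 3:4 crop keeps the full height 1848 and trims width to 1848 × 3/4 = 1386.00 px.
Left offset = (3570 − 1386.00)/2 = 1092.00 px; top offset = 0.
Bottom-left is one-third across and two-thirds down within the crop:
x = 1092.00 + 1 × 1386.00/3 ≈ 1554; y = 0.00 + 2 × 1848.00/3 ≈ 1232.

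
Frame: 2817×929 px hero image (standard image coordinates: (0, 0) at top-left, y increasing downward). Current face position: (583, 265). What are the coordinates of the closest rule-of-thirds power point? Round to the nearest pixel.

Third lines: x ∈ {939, 1878}, y ∈ {310, 619}.
583 is closer to x = 939; 265 is closer to y = 310.
So the nearest intersection is the upper-left power point.

x = 939 px, y = 310 px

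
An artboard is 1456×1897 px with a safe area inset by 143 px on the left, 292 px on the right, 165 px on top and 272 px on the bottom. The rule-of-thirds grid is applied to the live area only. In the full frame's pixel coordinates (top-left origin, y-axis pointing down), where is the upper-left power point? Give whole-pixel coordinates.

x = 483 px, y = 652 px

Content width = 1456 − 143 − 292 = 1021 px; content height = 1897 − 165 − 272 = 1460 px.
Upper-left is one-third across and one-third down within the live area.
x = 143 + 1 × 1021/3 = 143 + 340.33 ≈ 483
y = 165 + 1 × 1460/3 = 165 + 486.67 ≈ 652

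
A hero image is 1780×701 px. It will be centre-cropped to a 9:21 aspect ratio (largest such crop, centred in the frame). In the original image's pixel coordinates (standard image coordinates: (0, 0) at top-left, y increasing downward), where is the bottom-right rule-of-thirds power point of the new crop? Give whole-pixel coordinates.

(940, 467)

1780/701 > 9/21, so the 9:21 crop keeps the full height 701 and trims width to 701 × 9/21 = 300.43 px.
Left offset = (1780 − 300.43)/2 = 739.79 px; top offset = 0.
Bottom-right is two-thirds across and two-thirds down within the crop:
x = 739.79 + 2 × 300.43/3 ≈ 940; y = 0.00 + 2 × 701.00/3 ≈ 467.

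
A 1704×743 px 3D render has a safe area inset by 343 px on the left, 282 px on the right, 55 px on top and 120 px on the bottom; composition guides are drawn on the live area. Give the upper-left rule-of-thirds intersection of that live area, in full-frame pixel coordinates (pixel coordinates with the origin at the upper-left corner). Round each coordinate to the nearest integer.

Content width = 1704 − 343 − 282 = 1079 px; content height = 743 − 55 − 120 = 568 px.
Upper-left is one-third across and one-third down within the live area.
x = 343 + 1 × 1079/3 = 343 + 359.67 ≈ 703
y = 55 + 1 × 568/3 = 55 + 189.33 ≈ 244

(703, 244)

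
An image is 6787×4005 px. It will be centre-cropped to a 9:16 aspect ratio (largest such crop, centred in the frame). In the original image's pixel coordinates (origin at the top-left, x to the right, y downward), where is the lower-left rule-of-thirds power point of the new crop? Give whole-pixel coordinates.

6787/4005 > 9/16, so the 9:16 crop keeps the full height 4005 and trims width to 4005 × 9/16 = 2252.81 px.
Left offset = (6787 − 2252.81)/2 = 2267.09 px; top offset = 0.
Lower-left is one-third across and two-thirds down within the crop:
x = 2267.09 + 1 × 2252.81/3 ≈ 3018; y = 0.00 + 2 × 4005.00/3 ≈ 2670.

x = 3018 px, y = 2670 px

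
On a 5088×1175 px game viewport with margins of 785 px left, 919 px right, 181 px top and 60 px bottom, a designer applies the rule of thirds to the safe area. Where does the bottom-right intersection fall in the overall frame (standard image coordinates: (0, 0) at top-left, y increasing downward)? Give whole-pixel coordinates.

Content width = 5088 − 785 − 919 = 3384 px; content height = 1175 − 181 − 60 = 934 px.
Bottom-right is two-thirds across and two-thirds down within the safe area.
x = 785 + 2 × 3384/3 = 785 + 2256.00 ≈ 3041
y = 181 + 2 × 934/3 = 181 + 622.67 ≈ 804

x = 3041 px, y = 804 px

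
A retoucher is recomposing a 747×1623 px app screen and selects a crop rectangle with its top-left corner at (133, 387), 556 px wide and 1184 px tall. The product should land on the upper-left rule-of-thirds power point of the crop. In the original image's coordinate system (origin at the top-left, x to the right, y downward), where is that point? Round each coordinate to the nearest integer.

One third of the crop width 556 is 185.33 px.
One third of the crop height 1184 is 394.67 px.
The upper-left point is one-third across and one-third down within the crop:
x = 133 + 1 × 185.33 ≈ 318; y = 387 + 1 × 394.67 ≈ 782.

x = 318 px, y = 782 px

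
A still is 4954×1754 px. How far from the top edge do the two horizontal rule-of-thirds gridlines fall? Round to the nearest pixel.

y = 585 px and y = 1169 px

1754 / 3 = 584.67, so the horizontal lines sit at one and two thirds of 1754.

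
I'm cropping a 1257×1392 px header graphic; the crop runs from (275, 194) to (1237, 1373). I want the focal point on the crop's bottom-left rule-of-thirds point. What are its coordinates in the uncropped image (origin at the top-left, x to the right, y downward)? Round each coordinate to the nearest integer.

x = 596 px, y = 980 px

Crop width = 1237 − 275 = 962 px; one third is 320.67 px.
Crop height = 1373 − 194 = 1179 px; one third is 393.00 px.
The bottom-left point is one-third across and two-thirds down within the crop:
x = 275 + 1 × 320.67 ≈ 596; y = 194 + 2 × 393.00 ≈ 980.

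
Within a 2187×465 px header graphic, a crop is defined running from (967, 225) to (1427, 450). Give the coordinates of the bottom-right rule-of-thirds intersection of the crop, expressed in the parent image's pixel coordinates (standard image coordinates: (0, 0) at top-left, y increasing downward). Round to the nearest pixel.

Crop width = 1427 − 967 = 460 px; one third is 153.33 px.
Crop height = 450 − 225 = 225 px; one third is 75.00 px.
The bottom-right point is two-thirds across and two-thirds down within the crop:
x = 967 + 2 × 153.33 ≈ 1274; y = 225 + 2 × 75.00 ≈ 375.

(1274, 375)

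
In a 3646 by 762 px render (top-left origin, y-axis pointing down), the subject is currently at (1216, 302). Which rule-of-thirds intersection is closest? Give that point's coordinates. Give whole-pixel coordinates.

Third lines: x ∈ {1215, 2431}, y ∈ {254, 508}.
1216 is closer to x = 1215; 302 is closer to y = 254.
So the nearest intersection is the upper-left power point.

(1215, 254)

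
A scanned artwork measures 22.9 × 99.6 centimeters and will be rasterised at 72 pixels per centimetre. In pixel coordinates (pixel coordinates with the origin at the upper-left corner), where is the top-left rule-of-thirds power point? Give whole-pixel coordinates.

x = 550 px, y = 2390 px

In pixels the canvas is 22.9 × 72 = 1648.8 wide and 99.6 × 72 = 7171.2 tall.
The top-left point is one-third across and one-third down:
x = 1 × 1648.8/3 ≈ 550; y = 1 × 7171.2/3 ≈ 2390.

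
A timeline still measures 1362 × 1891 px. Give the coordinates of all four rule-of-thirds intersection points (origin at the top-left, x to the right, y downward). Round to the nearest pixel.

(454, 630), (908, 630), (454, 1261), (908, 1261)

One third of 1362 is 454; one third of 1891 is 630.33.
Vertical third lines at x = 454 and x = 908; horizontal third lines at y = 630 and y = 1261.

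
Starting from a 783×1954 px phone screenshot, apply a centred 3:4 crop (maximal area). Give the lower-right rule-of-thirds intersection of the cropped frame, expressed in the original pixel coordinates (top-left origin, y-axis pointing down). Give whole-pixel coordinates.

783/1954 < 3/4, so the 3:4 crop keeps the full width 783 and trims height to 783 × 4/3 = 1044.00 px.
Top offset = (1954 − 1044.00)/2 = 455.00 px; left offset = 0.
Lower-right is two-thirds across and two-thirds down within the crop:
x = 0.00 + 2 × 783.00/3 ≈ 522; y = 455.00 + 2 × 1044.00/3 ≈ 1151.

(522, 1151)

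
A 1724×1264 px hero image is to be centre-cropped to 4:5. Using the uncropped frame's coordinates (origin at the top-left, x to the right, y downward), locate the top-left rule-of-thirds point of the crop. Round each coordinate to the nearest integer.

(693, 421)

1724/1264 > 4/5, so the 4:5 crop keeps the full height 1264 and trims width to 1264 × 4/5 = 1011.20 px.
Left offset = (1724 − 1011.20)/2 = 356.40 px; top offset = 0.
Top-left is one-third across and one-third down within the crop:
x = 356.40 + 1 × 1011.20/3 ≈ 693; y = 0.00 + 1 × 1264.00/3 ≈ 421.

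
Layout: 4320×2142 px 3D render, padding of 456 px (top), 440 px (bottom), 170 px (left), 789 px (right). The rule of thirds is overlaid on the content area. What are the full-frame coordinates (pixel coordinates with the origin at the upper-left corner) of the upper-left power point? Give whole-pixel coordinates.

Content width = 4320 − 170 − 789 = 3361 px; content height = 2142 − 456 − 440 = 1246 px.
Upper-left is one-third across and one-third down within the content area.
x = 170 + 1 × 3361/3 = 170 + 1120.33 ≈ 1290
y = 456 + 1 × 1246/3 = 456 + 415.33 ≈ 871

(1290, 871)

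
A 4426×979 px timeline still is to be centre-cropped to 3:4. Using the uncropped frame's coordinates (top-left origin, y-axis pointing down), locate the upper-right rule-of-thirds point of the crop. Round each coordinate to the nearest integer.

(2335, 326)

4426/979 > 3/4, so the 3:4 crop keeps the full height 979 and trims width to 979 × 3/4 = 734.25 px.
Left offset = (4426 − 734.25)/2 = 1845.88 px; top offset = 0.
Upper-right is two-thirds across and one-third down within the crop:
x = 1845.88 + 2 × 734.25/3 ≈ 2335; y = 0.00 + 1 × 979.00/3 ≈ 326.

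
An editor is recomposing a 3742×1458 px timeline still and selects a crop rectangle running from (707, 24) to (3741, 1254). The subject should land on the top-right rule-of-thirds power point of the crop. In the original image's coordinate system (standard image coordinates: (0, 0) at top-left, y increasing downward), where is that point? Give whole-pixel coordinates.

x = 2730 px, y = 434 px

Crop width = 3741 − 707 = 3034 px; one third is 1011.33 px.
Crop height = 1254 − 24 = 1230 px; one third is 410.00 px.
The top-right point is two-thirds across and one-third down within the crop:
x = 707 + 2 × 1011.33 ≈ 2730; y = 24 + 1 × 410.00 ≈ 434.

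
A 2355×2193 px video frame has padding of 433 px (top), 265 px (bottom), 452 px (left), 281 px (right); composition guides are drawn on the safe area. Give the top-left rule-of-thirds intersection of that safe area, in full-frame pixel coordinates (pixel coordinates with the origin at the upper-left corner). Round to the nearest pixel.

Content width = 2355 − 452 − 281 = 1622 px; content height = 2193 − 433 − 265 = 1495 px.
Top-left is one-third across and one-third down within the safe area.
x = 452 + 1 × 1622/3 = 452 + 540.67 ≈ 993
y = 433 + 1 × 1495/3 = 433 + 498.33 ≈ 931

(993, 931)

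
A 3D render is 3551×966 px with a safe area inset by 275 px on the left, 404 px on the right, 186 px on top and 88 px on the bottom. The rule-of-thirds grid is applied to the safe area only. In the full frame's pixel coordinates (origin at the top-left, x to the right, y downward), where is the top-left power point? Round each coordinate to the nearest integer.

Content width = 3551 − 275 − 404 = 2872 px; content height = 966 − 186 − 88 = 692 px.
Top-left is one-third across and one-third down within the safe area.
x = 275 + 1 × 2872/3 = 275 + 957.33 ≈ 1232
y = 186 + 1 × 692/3 = 186 + 230.67 ≈ 417

(1232, 417)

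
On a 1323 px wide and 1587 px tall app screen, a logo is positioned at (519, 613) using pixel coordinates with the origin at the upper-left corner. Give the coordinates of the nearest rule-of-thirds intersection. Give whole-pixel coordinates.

Third lines: x ∈ {441, 882}, y ∈ {529, 1058}.
519 is closer to x = 441; 613 is closer to y = 529.
So the nearest intersection is the upper-left power point.

x = 441 px, y = 529 px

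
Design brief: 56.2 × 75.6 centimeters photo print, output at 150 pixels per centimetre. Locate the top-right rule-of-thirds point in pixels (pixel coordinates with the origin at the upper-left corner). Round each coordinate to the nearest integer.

x = 5620 px, y = 3780 px

In pixels the canvas is 56.2 × 150 = 8430 wide and 75.6 × 150 = 11340 tall.
The top-right point is two-thirds across and one-third down:
x = 2 × 8430/3 ≈ 5620; y = 1 × 11340/3 ≈ 3780.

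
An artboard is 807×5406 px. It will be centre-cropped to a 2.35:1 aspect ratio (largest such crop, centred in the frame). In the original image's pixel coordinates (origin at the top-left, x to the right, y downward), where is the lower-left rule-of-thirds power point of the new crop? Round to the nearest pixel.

807/5406 < 2.35/1, so the 2.35:1 crop keeps the full width 807 and trims height to 807 × 1/2.35 = 343.40 px.
Top offset = (5406 − 343.40)/2 = 2531.30 px; left offset = 0.
Lower-left is one-third across and two-thirds down within the crop:
x = 0.00 + 1 × 807.00/3 ≈ 269; y = 2531.30 + 2 × 343.40/3 ≈ 2760.

(269, 2760)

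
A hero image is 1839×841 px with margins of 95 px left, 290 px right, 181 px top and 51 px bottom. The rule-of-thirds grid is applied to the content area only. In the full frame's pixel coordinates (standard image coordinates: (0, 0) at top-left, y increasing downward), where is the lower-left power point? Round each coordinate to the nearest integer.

x = 580 px, y = 587 px

Content width = 1839 − 95 − 290 = 1454 px; content height = 841 − 181 − 51 = 609 px.
Lower-left is one-third across and two-thirds down within the content area.
x = 95 + 1 × 1454/3 = 95 + 484.67 ≈ 580
y = 181 + 2 × 609/3 = 181 + 406.00 ≈ 587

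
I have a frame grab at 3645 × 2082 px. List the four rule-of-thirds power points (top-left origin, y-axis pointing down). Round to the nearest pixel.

(1215, 694), (2430, 694), (1215, 1388), (2430, 1388)

One third of 3645 is 1215; one third of 2082 is 694.
Vertical third lines at x = 1215 and x = 2430; horizontal third lines at y = 694 and y = 1388.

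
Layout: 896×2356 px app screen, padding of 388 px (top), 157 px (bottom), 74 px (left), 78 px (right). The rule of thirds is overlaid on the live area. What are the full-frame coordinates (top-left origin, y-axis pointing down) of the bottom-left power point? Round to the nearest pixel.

Content width = 896 − 74 − 78 = 744 px; content height = 2356 − 388 − 157 = 1811 px.
Bottom-left is one-third across and two-thirds down within the live area.
x = 74 + 1 × 744/3 = 74 + 248.00 ≈ 322
y = 388 + 2 × 1811/3 = 388 + 1207.33 ≈ 1595

x = 322 px, y = 1595 px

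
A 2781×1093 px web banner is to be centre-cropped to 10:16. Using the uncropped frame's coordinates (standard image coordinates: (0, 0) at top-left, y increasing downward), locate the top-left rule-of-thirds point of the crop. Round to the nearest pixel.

x = 1277 px, y = 364 px

2781/1093 > 10/16, so the 10:16 crop keeps the full height 1093 and trims width to 1093 × 10/16 = 683.12 px.
Left offset = (2781 − 683.12)/2 = 1048.94 px; top offset = 0.
Top-left is one-third across and one-third down within the crop:
x = 1048.94 + 1 × 683.12/3 ≈ 1277; y = 0.00 + 1 × 1093.00/3 ≈ 364.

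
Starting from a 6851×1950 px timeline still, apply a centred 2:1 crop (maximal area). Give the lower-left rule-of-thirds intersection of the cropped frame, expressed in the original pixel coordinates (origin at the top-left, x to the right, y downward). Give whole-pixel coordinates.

6851/1950 > 2/1, so the 2:1 crop keeps the full height 1950 and trims width to 1950 × 2/1 = 3900.00 px.
Left offset = (6851 − 3900.00)/2 = 1475.50 px; top offset = 0.
Lower-left is one-third across and two-thirds down within the crop:
x = 1475.50 + 1 × 3900.00/3 ≈ 2776; y = 0.00 + 2 × 1950.00/3 ≈ 1300.

x = 2776 px, y = 1300 px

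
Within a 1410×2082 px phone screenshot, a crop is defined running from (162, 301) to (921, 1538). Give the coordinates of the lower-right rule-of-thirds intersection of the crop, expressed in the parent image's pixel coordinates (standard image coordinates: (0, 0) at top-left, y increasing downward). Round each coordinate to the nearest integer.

x = 668 px, y = 1126 px

Crop width = 921 − 162 = 759 px; one third is 253.00 px.
Crop height = 1538 − 301 = 1237 px; one third is 412.33 px.
The lower-right point is two-thirds across and two-thirds down within the crop:
x = 162 + 2 × 253.00 ≈ 668; y = 301 + 2 × 412.33 ≈ 1126.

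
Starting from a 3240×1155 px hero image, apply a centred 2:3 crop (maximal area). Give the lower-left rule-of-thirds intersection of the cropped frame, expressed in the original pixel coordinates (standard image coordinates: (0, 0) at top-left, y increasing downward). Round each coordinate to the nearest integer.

(1492, 770)

3240/1155 > 2/3, so the 2:3 crop keeps the full height 1155 and trims width to 1155 × 2/3 = 770.00 px.
Left offset = (3240 − 770.00)/2 = 1235.00 px; top offset = 0.
Lower-left is one-third across and two-thirds down within the crop:
x = 1235.00 + 1 × 770.00/3 ≈ 1492; y = 0.00 + 2 × 1155.00/3 ≈ 770.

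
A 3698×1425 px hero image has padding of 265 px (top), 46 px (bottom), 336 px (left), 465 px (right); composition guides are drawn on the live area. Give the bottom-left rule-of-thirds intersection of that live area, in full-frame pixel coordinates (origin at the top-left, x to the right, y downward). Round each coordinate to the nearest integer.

Content width = 3698 − 336 − 465 = 2897 px; content height = 1425 − 265 − 46 = 1114 px.
Bottom-left is one-third across and two-thirds down within the live area.
x = 336 + 1 × 2897/3 = 336 + 965.67 ≈ 1302
y = 265 + 2 × 1114/3 = 265 + 742.67 ≈ 1008

(1302, 1008)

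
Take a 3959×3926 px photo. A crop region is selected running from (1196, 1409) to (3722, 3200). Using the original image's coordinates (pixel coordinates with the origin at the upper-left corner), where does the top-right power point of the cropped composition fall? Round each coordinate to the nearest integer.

Crop width = 3722 − 1196 = 2526 px; one third is 842.00 px.
Crop height = 3200 − 1409 = 1791 px; one third is 597.00 px.
The top-right point is two-thirds across and one-third down within the crop:
x = 1196 + 2 × 842.00 ≈ 2880; y = 1409 + 1 × 597.00 ≈ 2006.

x = 2880 px, y = 2006 px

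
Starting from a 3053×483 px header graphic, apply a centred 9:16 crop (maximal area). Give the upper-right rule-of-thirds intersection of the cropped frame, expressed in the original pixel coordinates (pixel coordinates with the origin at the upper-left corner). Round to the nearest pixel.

(1572, 161)

3053/483 > 9/16, so the 9:16 crop keeps the full height 483 and trims width to 483 × 9/16 = 271.69 px.
Left offset = (3053 − 271.69)/2 = 1390.66 px; top offset = 0.
Upper-right is two-thirds across and one-third down within the crop:
x = 1390.66 + 2 × 271.69/3 ≈ 1572; y = 0.00 + 1 × 483.00/3 ≈ 161.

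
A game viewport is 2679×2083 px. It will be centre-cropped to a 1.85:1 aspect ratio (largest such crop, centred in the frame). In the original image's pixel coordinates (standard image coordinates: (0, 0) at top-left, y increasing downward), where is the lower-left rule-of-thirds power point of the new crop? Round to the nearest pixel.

x = 893 px, y = 1283 px

2679/2083 < 1.85/1, so the 1.85:1 crop keeps the full width 2679 and trims height to 2679 × 1/1.85 = 1448.11 px.
Top offset = (2083 − 1448.11)/2 = 317.45 px; left offset = 0.
Lower-left is one-third across and two-thirds down within the crop:
x = 0.00 + 1 × 2679.00/3 ≈ 893; y = 317.45 + 2 × 1448.11/3 ≈ 1283.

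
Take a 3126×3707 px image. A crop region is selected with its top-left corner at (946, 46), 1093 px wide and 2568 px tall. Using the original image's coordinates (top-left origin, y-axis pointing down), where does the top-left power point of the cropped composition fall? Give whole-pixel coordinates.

One third of the crop width 1093 is 364.33 px.
One third of the crop height 2568 is 856.00 px.
The top-left point is one-third across and one-third down within the crop:
x = 946 + 1 × 364.33 ≈ 1310; y = 46 + 1 × 856.00 ≈ 902.

(1310, 902)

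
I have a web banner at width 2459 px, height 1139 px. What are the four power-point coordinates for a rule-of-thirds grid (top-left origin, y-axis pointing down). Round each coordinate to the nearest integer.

One third of 2459 is 819.67; one third of 1139 is 379.67.
Vertical third lines at x = 820 and x = 1639; horizontal third lines at y = 380 and y = 759.

(820, 380), (1639, 380), (820, 759), (1639, 759)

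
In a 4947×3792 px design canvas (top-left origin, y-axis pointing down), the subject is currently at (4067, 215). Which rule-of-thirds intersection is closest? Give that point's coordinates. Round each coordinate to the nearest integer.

(3298, 1264)

Third lines: x ∈ {1649, 3298}, y ∈ {1264, 2528}.
4067 is closer to x = 3298; 215 is closer to y = 1264.
So the nearest intersection is the upper-right power point.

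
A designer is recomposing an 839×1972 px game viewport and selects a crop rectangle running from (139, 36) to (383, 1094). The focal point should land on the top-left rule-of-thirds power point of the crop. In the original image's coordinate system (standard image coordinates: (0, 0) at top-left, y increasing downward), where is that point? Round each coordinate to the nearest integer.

Crop width = 383 − 139 = 244 px; one third is 81.33 px.
Crop height = 1094 − 36 = 1058 px; one third is 352.67 px.
The top-left point is one-third across and one-third down within the crop:
x = 139 + 1 × 81.33 ≈ 220; y = 36 + 1 × 352.67 ≈ 389.

(220, 389)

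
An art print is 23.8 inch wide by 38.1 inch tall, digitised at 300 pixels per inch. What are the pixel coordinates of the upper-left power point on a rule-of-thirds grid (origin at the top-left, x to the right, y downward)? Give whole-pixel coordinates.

In pixels the canvas is 23.8 × 300 = 7140 wide and 38.1 × 300 = 11430 tall.
The upper-left point is one-third across and one-third down:
x = 1 × 7140/3 ≈ 2380; y = 1 × 11430/3 ≈ 3810.

(2380, 3810)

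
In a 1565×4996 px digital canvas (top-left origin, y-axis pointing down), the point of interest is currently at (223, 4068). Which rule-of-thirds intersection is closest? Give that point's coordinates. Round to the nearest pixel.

Third lines: x ∈ {522, 1043}, y ∈ {1665, 3331}.
223 is closer to x = 522; 4068 is closer to y = 3331.
So the nearest intersection is the lower-left power point.

(522, 3331)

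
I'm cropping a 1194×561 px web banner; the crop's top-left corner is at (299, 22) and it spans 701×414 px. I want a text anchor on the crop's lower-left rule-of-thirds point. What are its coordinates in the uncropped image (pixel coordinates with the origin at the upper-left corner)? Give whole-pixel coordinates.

One third of the crop width 701 is 233.67 px.
One third of the crop height 414 is 138.00 px.
The lower-left point is one-third across and two-thirds down within the crop:
x = 299 + 1 × 233.67 ≈ 533; y = 22 + 2 × 138.00 ≈ 298.

x = 533 px, y = 298 px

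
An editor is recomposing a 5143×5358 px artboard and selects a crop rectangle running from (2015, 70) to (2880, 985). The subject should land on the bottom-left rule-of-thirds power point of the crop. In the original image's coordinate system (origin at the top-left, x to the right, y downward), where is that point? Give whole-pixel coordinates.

(2303, 680)

Crop width = 2880 − 2015 = 865 px; one third is 288.33 px.
Crop height = 985 − 70 = 915 px; one third is 305.00 px.
The bottom-left point is one-third across and two-thirds down within the crop:
x = 2015 + 1 × 288.33 ≈ 2303; y = 70 + 2 × 305.00 ≈ 680.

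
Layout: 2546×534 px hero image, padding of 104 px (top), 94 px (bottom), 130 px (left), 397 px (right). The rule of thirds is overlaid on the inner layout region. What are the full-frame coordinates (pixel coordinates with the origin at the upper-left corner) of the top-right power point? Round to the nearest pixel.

(1476, 216)

Content width = 2546 − 130 − 397 = 2019 px; content height = 534 − 104 − 94 = 336 px.
Top-right is two-thirds across and one-third down within the inner layout region.
x = 130 + 2 × 2019/3 = 130 + 1346.00 ≈ 1476
y = 104 + 1 × 336/3 = 104 + 112.00 ≈ 216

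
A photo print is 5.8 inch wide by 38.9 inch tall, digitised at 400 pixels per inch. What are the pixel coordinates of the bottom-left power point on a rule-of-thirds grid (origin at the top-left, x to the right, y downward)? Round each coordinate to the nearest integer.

(773, 10373)

In pixels the canvas is 5.8 × 400 = 2320 wide and 38.9 × 400 = 15560 tall.
The bottom-left point is one-third across and two-thirds down:
x = 1 × 2320/3 ≈ 773; y = 2 × 15560/3 ≈ 10373.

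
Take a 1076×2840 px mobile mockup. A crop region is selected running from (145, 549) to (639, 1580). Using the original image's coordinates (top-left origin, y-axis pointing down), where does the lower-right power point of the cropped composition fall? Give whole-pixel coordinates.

Crop width = 639 − 145 = 494 px; one third is 164.67 px.
Crop height = 1580 − 549 = 1031 px; one third is 343.67 px.
The lower-right point is two-thirds across and two-thirds down within the crop:
x = 145 + 2 × 164.67 ≈ 474; y = 549 + 2 × 343.67 ≈ 1236.

(474, 1236)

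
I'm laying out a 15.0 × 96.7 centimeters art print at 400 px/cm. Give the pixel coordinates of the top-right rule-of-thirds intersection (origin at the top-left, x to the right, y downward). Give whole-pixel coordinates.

x = 4000 px, y = 12893 px

In pixels the canvas is 15.0 × 400 = 6000 wide and 96.7 × 400 = 38680 tall.
The top-right point is two-thirds across and one-third down:
x = 2 × 6000/3 ≈ 4000; y = 1 × 38680/3 ≈ 12893.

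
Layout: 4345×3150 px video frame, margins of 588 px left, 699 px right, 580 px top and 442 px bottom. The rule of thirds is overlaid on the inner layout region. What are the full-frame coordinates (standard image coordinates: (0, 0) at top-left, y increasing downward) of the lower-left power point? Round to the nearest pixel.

Content width = 4345 − 588 − 699 = 3058 px; content height = 3150 − 580 − 442 = 2128 px.
Lower-left is one-third across and two-thirds down within the inner layout region.
x = 588 + 1 × 3058/3 = 588 + 1019.33 ≈ 1607
y = 580 + 2 × 2128/3 = 580 + 1418.67 ≈ 1999

x = 1607 px, y = 1999 px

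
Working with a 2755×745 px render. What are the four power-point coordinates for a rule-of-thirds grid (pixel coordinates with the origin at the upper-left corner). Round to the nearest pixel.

One third of 2755 is 918.33; one third of 745 is 248.33.
Vertical third lines at x = 918 and x = 1837; horizontal third lines at y = 248 and y = 497.

(918, 248), (1837, 248), (918, 497), (1837, 497)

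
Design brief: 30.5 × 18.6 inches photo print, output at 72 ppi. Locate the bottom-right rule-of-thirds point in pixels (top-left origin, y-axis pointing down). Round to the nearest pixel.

(1464, 893)

In pixels the canvas is 30.5 × 72 = 2196 wide and 18.6 × 72 = 1339.2 tall.
The bottom-right point is two-thirds across and two-thirds down:
x = 2 × 2196/3 ≈ 1464; y = 2 × 1339.2/3 ≈ 893.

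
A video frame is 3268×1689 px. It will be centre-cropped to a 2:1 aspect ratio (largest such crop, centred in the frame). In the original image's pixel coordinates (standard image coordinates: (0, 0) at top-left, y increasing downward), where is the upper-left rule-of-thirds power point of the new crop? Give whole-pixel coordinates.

3268/1689 < 2/1, so the 2:1 crop keeps the full width 3268 and trims height to 3268 × 1/2 = 1634.00 px.
Top offset = (1689 − 1634.00)/2 = 27.50 px; left offset = 0.
Upper-left is one-third across and one-third down within the crop:
x = 0.00 + 1 × 3268.00/3 ≈ 1089; y = 27.50 + 1 × 1634.00/3 ≈ 572.

x = 1089 px, y = 572 px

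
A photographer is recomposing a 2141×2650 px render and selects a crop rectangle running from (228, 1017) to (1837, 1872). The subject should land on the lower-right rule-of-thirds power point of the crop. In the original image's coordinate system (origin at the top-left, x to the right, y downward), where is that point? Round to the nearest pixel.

x = 1301 px, y = 1587 px

Crop width = 1837 − 228 = 1609 px; one third is 536.33 px.
Crop height = 1872 − 1017 = 855 px; one third is 285.00 px.
The lower-right point is two-thirds across and two-thirds down within the crop:
x = 228 + 2 × 536.33 ≈ 1301; y = 1017 + 2 × 285.00 ≈ 1587.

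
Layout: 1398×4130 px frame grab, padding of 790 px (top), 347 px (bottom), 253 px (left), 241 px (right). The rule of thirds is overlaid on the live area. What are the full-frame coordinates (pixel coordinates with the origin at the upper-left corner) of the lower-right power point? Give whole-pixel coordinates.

Content width = 1398 − 253 − 241 = 904 px; content height = 4130 − 790 − 347 = 2993 px.
Lower-right is two-thirds across and two-thirds down within the live area.
x = 253 + 2 × 904/3 = 253 + 602.67 ≈ 856
y = 790 + 2 × 2993/3 = 790 + 1995.33 ≈ 2785

x = 856 px, y = 2785 px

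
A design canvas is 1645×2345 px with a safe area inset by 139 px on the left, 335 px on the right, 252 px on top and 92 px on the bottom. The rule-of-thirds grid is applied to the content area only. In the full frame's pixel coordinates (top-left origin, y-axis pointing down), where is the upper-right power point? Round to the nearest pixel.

Content width = 1645 − 139 − 335 = 1171 px; content height = 2345 − 252 − 92 = 2001 px.
Upper-right is two-thirds across and one-third down within the content area.
x = 139 + 2 × 1171/3 = 139 + 780.67 ≈ 920
y = 252 + 1 × 2001/3 = 252 + 667.00 ≈ 919

(920, 919)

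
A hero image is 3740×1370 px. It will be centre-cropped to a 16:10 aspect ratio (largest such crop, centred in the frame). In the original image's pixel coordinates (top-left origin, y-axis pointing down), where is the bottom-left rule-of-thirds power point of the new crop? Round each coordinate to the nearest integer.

(1505, 913)

3740/1370 > 16/10, so the 16:10 crop keeps the full height 1370 and trims width to 1370 × 16/10 = 2192.00 px.
Left offset = (3740 − 2192.00)/2 = 774.00 px; top offset = 0.
Bottom-left is one-third across and two-thirds down within the crop:
x = 774.00 + 1 × 2192.00/3 ≈ 1505; y = 0.00 + 2 × 1370.00/3 ≈ 913.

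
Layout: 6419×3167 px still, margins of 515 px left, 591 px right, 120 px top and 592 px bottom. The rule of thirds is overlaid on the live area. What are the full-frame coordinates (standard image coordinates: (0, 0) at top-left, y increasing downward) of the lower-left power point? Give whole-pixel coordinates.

x = 2286 px, y = 1757 px

Content width = 6419 − 515 − 591 = 5313 px; content height = 3167 − 120 − 592 = 2455 px.
Lower-left is one-third across and two-thirds down within the live area.
x = 515 + 1 × 5313/3 = 515 + 1771.00 ≈ 2286
y = 120 + 2 × 2455/3 = 120 + 1636.67 ≈ 1757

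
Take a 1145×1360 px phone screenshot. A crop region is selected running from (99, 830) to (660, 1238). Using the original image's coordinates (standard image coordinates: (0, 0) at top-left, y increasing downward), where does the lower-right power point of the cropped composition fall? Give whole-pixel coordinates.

(473, 1102)

Crop width = 660 − 99 = 561 px; one third is 187.00 px.
Crop height = 1238 − 830 = 408 px; one third is 136.00 px.
The lower-right point is two-thirds across and two-thirds down within the crop:
x = 99 + 2 × 187.00 ≈ 473; y = 830 + 2 × 136.00 ≈ 1102.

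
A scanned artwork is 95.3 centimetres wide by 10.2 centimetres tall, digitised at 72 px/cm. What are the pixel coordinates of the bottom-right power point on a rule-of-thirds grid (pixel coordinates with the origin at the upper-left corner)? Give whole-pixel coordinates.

x = 4574 px, y = 490 px

In pixels the canvas is 95.3 × 72 = 6861.6 wide and 10.2 × 72 = 734.4 tall.
The bottom-right point is two-thirds across and two-thirds down:
x = 2 × 6861.6/3 ≈ 4574; y = 2 × 734.4/3 ≈ 490.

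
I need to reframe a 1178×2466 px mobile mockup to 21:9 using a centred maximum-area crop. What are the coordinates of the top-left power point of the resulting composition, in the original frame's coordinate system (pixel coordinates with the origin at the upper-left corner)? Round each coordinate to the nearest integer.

1178/2466 < 21/9, so the 21:9 crop keeps the full width 1178 and trims height to 1178 × 9/21 = 504.86 px.
Top offset = (2466 − 504.86)/2 = 980.57 px; left offset = 0.
Top-left is one-third across and one-third down within the crop:
x = 0.00 + 1 × 1178.00/3 ≈ 393; y = 980.57 + 1 × 504.86/3 ≈ 1149.

x = 393 px, y = 1149 px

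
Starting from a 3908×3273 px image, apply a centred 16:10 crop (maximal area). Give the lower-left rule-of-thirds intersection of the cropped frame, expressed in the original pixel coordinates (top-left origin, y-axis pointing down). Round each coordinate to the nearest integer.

3908/3273 < 16/10, so the 16:10 crop keeps the full width 3908 and trims height to 3908 × 10/16 = 2442.50 px.
Top offset = (3273 − 2442.50)/2 = 415.25 px; left offset = 0.
Lower-left is one-third across and two-thirds down within the crop:
x = 0.00 + 1 × 3908.00/3 ≈ 1303; y = 415.25 + 2 × 2442.50/3 ≈ 2044.

x = 1303 px, y = 2044 px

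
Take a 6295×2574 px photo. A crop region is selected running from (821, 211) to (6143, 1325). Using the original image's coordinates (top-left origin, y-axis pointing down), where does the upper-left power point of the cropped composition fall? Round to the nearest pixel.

Crop width = 6143 − 821 = 5322 px; one third is 1774.00 px.
Crop height = 1325 − 211 = 1114 px; one third is 371.33 px.
The upper-left point is one-third across and one-third down within the crop:
x = 821 + 1 × 1774.00 ≈ 2595; y = 211 + 1 × 371.33 ≈ 582.

(2595, 582)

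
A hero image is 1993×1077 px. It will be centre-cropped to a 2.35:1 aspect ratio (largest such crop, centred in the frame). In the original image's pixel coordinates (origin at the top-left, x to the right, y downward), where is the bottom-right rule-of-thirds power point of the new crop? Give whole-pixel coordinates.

(1329, 680)

1993/1077 < 2.35/1, so the 2.35:1 crop keeps the full width 1993 and trims height to 1993 × 1/2.35 = 848.09 px.
Top offset = (1077 − 848.09)/2 = 114.46 px; left offset = 0.
Bottom-right is two-thirds across and two-thirds down within the crop:
x = 0.00 + 2 × 1993.00/3 ≈ 1329; y = 114.46 + 2 × 848.09/3 ≈ 680.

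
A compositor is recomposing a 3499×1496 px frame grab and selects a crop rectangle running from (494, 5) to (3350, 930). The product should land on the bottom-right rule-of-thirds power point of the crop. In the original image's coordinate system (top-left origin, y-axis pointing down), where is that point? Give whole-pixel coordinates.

Crop width = 3350 − 494 = 2856 px; one third is 952.00 px.
Crop height = 930 − 5 = 925 px; one third is 308.33 px.
The bottom-right point is two-thirds across and two-thirds down within the crop:
x = 494 + 2 × 952.00 ≈ 2398; y = 5 + 2 × 308.33 ≈ 622.

x = 2398 px, y = 622 px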